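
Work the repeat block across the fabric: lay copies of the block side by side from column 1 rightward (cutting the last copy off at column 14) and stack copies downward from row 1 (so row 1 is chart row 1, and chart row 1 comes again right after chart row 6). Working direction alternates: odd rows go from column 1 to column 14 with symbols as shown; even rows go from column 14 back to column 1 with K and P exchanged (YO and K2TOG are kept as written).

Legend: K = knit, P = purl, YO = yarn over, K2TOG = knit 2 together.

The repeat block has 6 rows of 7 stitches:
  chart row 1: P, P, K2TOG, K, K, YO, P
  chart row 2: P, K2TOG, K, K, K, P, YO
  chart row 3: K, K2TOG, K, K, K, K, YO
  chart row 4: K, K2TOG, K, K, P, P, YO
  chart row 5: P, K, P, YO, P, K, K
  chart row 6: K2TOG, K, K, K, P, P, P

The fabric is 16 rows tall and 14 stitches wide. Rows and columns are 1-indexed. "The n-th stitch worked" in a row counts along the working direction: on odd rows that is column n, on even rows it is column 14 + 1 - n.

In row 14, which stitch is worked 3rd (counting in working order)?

== STITCH ==
P

Derivation:
For row 14: chart row = ((14-1) mod 6) + 1 = 2; this is a WS (even) row.
Chart row 2 tiled across columns 1-14: P K2TOG K K K P YO P K2TOG K K K P YO
WS: work from column 14 back to column 1 (reverse the tiled row), swapping K<->P (YO and K2TOG unchanged).
Row 14 as worked: YO K P P P K2TOG K YO K P P P K2TOG K
Counting 3 along the worked row gives P.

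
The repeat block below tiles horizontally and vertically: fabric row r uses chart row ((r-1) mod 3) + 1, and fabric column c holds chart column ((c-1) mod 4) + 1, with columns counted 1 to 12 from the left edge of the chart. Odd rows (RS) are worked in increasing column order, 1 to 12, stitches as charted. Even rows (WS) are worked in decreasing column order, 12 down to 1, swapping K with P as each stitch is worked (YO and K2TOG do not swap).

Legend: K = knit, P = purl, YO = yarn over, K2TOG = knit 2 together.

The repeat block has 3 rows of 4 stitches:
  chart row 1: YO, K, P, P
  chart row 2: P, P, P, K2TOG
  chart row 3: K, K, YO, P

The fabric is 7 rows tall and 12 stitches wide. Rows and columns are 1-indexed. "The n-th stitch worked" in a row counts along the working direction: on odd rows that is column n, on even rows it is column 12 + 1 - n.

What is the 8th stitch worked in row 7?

For row 7: chart row = ((7-1) mod 3) + 1 = 1; this is a RS (odd) row.
Chart row 1 tiled across columns 1-12: YO K P P YO K P P YO K P P
Right side: take the tiled row as-is (worked left to right from column 1).
The 8th stitch worked is P.

Result:
P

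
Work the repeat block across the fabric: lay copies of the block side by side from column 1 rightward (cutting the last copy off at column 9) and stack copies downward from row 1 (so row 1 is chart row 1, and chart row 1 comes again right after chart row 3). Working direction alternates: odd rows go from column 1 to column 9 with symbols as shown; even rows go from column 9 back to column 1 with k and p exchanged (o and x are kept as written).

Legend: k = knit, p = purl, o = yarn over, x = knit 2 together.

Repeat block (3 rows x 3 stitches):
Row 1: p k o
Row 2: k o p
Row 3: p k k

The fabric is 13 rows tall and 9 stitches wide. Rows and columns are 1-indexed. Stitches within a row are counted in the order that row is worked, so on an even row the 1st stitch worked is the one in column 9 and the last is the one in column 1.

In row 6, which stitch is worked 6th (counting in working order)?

Row 6: (6-1) mod 3 = 2, so use chart row 3. Even row -> WS.
Chart row 3 tiled across columns 1-9: p k k p k k p k k
Wrong side: read the tiled row from column 9 down to 1 and exchange k with p (leave o, x).
Row 6 as worked: p p k p p k p p k
Stitch 6 in working order -> k

== STITCH ==
k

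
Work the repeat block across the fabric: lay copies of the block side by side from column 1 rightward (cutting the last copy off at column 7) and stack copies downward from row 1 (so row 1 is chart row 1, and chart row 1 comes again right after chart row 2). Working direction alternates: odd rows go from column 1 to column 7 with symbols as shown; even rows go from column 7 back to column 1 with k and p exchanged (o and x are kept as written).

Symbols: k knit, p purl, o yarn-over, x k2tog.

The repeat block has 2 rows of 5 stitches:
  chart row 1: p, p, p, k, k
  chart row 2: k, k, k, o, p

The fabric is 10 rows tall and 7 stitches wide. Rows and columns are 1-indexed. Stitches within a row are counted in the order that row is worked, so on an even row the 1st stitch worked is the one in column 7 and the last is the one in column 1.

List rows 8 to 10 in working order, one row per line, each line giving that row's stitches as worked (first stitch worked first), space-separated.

Row 8: chart row 2, WS - tiled (columns 1-7): k k k o p k k; work from column 7 back to 1 with k<->p swapped.
Row 9: chart row 1, RS - tile across columns 1-7 and work as-is.
Row 10: chart row 2, WS - tiled (columns 1-7): k k k o p k k; work from column 7 back to 1 with k<->p swapped.

== ROWS AS WORKED ==
p p k o p p p
p p p k k p p
p p k o p p p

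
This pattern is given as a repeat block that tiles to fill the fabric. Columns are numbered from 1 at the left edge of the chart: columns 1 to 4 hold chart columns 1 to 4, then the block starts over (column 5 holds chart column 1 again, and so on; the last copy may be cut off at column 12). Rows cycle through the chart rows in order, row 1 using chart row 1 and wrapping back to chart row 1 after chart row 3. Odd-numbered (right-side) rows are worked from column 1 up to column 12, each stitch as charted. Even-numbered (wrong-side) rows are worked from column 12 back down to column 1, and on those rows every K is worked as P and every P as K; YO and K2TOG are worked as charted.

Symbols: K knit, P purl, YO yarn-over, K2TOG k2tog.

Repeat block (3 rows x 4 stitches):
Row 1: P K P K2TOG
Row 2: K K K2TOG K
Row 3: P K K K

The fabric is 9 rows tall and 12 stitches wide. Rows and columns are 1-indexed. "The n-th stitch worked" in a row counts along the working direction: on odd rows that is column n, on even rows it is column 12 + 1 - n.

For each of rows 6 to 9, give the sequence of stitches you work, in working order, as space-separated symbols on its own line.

Row 6: chart row 3, WS - tiled (columns 1-12): P K K K P K K K P K K K; work from column 12 back to 1 with K<->P swapped.
Row 7: chart row 1, RS - tile across columns 1-12 and work as-is.
Row 8: chart row 2, WS - tiled (columns 1-12): K K K2TOG K K K K2TOG K K K K2TOG K; work from column 12 back to 1 with K<->P swapped.
Row 9: chart row 3, RS - tile across columns 1-12 and work as-is.

== ROWS AS WORKED ==
P P P K P P P K P P P K
P K P K2TOG P K P K2TOG P K P K2TOG
P K2TOG P P P K2TOG P P P K2TOG P P
P K K K P K K K P K K K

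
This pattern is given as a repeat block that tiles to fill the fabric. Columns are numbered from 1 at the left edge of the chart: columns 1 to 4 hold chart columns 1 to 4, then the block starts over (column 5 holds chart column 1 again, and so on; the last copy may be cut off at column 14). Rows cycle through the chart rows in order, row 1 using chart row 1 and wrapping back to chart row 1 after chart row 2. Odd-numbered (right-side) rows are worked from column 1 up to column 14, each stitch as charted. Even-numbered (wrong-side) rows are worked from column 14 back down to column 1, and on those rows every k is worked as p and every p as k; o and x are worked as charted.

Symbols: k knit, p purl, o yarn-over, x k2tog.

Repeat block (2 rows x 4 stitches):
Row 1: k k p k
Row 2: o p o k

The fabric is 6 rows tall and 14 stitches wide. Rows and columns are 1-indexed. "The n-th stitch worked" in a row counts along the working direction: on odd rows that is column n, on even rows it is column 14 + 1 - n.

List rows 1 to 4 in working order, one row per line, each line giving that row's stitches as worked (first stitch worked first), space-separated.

== ROWS AS WORKED ==
k k p k k k p k k k p k k k
k o p o k o p o k o p o k o
k k p k k k p k k k p k k k
k o p o k o p o k o p o k o

Derivation:
Row 1: chart row 1, RS - tile across columns 1-14 and work as-is.
Row 2: chart row 2, WS - tiled (columns 1-14): o p o k o p o k o p o k o p; work from column 14 back to 1 with k<->p swapped.
Row 3: chart row 1, RS - tile across columns 1-14 and work as-is.
Row 4: chart row 2, WS - tiled (columns 1-14): o p o k o p o k o p o k o p; work from column 14 back to 1 with k<->p swapped.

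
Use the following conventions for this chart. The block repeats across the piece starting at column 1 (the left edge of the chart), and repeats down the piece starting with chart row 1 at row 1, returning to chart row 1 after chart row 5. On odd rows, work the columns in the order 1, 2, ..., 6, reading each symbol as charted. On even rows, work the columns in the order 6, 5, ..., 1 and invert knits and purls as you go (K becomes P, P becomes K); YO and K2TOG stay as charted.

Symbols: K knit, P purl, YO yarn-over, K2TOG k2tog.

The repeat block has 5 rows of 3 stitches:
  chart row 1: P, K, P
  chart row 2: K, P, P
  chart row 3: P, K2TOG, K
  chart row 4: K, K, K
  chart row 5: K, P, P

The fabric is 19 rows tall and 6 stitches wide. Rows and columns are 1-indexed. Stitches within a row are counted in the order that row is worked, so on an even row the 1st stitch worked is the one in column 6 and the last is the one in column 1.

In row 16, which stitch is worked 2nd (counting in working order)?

== STITCH ==
P

Derivation:
For row 16: chart row = ((16-1) mod 5) + 1 = 1; this is a WS (even) row.
Chart row 1 tiled across columns 1-6: P K P P K P
WS row: flip the tiled sequence (start at column 6) and apply K<->P; YO and K2TOG stay.
Row 16 as worked: K P K K P K
Counting 2 along the worked row gives P.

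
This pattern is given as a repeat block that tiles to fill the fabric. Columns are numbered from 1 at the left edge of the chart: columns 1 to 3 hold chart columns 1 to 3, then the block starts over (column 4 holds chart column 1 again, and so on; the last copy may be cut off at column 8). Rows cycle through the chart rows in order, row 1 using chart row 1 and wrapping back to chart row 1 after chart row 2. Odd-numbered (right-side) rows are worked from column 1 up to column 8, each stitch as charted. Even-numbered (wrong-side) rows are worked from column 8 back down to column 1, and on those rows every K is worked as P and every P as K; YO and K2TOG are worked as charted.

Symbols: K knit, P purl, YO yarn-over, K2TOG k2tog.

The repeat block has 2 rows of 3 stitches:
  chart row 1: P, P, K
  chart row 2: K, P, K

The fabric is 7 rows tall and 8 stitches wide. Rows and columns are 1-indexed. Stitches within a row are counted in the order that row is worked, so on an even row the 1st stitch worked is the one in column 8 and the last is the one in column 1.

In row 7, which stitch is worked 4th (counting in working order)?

For row 7: chart row = ((7-1) mod 2) + 1 = 1; this is a RS (odd) row.
Chart row 1 tiled across columns 1-8: P P K P P K P P
RS: work column 1 to column 8, symbols as charted — the tiled row is the row as worked.
Counting 4 along the worked row gives P.

Result:
P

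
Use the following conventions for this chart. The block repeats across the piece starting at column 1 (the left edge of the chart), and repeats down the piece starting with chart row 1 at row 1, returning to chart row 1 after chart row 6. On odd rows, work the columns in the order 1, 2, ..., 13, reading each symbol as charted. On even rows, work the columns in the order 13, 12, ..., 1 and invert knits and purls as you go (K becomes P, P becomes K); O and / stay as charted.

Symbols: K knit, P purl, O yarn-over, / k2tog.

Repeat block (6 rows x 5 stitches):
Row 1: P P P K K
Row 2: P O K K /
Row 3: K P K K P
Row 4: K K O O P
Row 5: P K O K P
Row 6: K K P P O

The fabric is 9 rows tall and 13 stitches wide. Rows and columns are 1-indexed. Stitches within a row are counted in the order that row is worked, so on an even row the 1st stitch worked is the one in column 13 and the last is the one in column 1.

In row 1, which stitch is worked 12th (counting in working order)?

== STITCH ==
P

Derivation:
Row 1 uses chart row ((1-1) mod 6)+1 = 1. Row 1 is odd, so RS.
Chart row 1 tiled across columns 1-13: P P P K K P P P K K P P P
RS row: no reversal, no swap; stitch n worked = column n.
Stitch 12 in working order -> P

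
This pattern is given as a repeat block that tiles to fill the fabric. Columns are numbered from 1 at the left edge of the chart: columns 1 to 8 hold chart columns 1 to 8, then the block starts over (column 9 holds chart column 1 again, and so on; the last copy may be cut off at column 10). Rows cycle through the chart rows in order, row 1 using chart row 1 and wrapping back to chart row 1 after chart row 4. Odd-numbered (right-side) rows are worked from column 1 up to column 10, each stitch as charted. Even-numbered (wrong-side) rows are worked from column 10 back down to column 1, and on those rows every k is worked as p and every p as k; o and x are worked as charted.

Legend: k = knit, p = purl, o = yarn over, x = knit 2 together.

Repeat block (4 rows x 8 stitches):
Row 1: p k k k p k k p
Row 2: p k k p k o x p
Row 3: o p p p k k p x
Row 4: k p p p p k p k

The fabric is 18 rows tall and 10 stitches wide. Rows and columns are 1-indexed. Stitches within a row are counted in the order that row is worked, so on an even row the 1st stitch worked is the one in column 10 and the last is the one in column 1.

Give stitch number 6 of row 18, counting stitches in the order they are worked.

== STITCH ==
p

Derivation:
Row 18 uses chart row ((18-1) mod 4)+1 = 2. Row 18 is even, so WS.
Chart row 2 tiled across columns 1-10: p k k p k o x p p k
Wrong side: read the tiled row from column 10 down to 1 and exchange k with p (leave o, x).
Row 18 as worked: p k k x o p k p p k
Stitch 6 in working order -> p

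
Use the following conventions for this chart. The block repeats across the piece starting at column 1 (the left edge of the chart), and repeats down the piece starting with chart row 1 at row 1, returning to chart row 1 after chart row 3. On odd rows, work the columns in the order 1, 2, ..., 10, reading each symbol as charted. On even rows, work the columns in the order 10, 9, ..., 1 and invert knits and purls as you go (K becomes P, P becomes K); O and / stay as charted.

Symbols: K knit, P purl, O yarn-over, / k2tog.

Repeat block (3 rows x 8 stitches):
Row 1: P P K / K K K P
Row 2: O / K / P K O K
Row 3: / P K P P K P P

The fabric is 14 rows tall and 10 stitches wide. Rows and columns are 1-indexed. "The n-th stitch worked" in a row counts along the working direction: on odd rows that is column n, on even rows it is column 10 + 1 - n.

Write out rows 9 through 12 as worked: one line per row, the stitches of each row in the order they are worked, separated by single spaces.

== ROWS AS WORKED ==
/ P K P P K P P / P
K K K P P P / P K K
O / K / P K O K O /
K / K K P K K P K /

Derivation:
Row 9: chart row 3, RS - tile across columns 1-10 and work as-is.
Row 10: chart row 1, WS - tiled (columns 1-10): P P K / K K K P P P; work from column 10 back to 1 with K<->P swapped.
Row 11: chart row 2, RS - tile across columns 1-10 and work as-is.
Row 12: chart row 3, WS - tiled (columns 1-10): / P K P P K P P / P; work from column 10 back to 1 with K<->P swapped.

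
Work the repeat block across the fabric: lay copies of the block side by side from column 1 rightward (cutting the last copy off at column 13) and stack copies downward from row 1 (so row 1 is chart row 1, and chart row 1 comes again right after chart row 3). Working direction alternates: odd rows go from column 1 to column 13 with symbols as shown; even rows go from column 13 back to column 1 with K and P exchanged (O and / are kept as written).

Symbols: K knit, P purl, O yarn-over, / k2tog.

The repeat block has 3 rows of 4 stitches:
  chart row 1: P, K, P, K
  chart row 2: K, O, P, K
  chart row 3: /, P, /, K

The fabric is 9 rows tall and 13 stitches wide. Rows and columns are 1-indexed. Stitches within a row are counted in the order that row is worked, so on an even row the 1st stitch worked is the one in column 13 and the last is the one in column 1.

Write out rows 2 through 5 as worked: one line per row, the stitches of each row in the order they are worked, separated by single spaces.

Rows as worked:
P P K O P P K O P P K O P
/ P / K / P / K / P / K /
K P K P K P K P K P K P K
K O P K K O P K K O P K K

Derivation:
Row 2: chart row 2, WS - tiled (columns 1-13): K O P K K O P K K O P K K; work from column 13 back to 1 with K<->P swapped.
Row 3: chart row 3, RS - tile across columns 1-13 and work as-is.
Row 4: chart row 1, WS - tiled (columns 1-13): P K P K P K P K P K P K P; work from column 13 back to 1 with K<->P swapped.
Row 5: chart row 2, RS - tile across columns 1-13 and work as-is.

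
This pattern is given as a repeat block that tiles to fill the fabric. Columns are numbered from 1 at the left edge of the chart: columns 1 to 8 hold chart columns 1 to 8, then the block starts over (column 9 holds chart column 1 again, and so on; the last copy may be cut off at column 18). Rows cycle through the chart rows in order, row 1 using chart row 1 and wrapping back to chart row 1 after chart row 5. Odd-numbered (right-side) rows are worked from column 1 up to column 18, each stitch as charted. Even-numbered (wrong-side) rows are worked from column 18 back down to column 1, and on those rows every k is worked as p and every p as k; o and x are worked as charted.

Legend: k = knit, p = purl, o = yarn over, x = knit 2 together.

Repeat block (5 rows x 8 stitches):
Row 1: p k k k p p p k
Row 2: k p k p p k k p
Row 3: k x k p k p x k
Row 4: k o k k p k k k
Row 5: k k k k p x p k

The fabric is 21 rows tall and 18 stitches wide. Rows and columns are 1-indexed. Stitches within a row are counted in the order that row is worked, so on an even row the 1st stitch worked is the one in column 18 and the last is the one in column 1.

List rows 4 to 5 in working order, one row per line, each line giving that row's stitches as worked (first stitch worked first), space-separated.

Row 4: chart row 4, WS - tiled (columns 1-18): k o k k p k k k k o k k p k k k k o; work from column 18 back to 1 with k<->p swapped.
Row 5: chart row 5, RS - tile across columns 1-18 and work as-is.

Rows as worked:
o p p p p k p p o p p p p k p p o p
k k k k p x p k k k k k p x p k k k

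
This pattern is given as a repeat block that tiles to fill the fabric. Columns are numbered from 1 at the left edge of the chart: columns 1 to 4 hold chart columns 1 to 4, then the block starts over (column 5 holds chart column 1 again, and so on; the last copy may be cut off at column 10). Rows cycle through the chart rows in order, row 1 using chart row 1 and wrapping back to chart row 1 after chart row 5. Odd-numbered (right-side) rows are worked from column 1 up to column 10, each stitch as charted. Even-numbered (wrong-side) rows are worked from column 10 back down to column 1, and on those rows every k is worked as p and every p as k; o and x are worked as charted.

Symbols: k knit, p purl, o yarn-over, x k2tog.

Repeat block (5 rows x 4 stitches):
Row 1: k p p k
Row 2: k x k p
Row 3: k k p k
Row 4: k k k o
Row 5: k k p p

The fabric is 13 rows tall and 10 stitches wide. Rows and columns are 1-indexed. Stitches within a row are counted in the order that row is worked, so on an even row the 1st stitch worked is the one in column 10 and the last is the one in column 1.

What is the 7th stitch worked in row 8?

== STITCH ==
p

Derivation:
For row 8: chart row = ((8-1) mod 5) + 1 = 3; this is a WS (even) row.
Chart row 3 tiled across columns 1-10: k k p k k k p k k k
WS: work from column 10 back to column 1 (reverse the tiled row), swapping k<->p (o and x unchanged).
Row 8 as worked: p p p k p p p k p p
Stitch 7 in working order -> p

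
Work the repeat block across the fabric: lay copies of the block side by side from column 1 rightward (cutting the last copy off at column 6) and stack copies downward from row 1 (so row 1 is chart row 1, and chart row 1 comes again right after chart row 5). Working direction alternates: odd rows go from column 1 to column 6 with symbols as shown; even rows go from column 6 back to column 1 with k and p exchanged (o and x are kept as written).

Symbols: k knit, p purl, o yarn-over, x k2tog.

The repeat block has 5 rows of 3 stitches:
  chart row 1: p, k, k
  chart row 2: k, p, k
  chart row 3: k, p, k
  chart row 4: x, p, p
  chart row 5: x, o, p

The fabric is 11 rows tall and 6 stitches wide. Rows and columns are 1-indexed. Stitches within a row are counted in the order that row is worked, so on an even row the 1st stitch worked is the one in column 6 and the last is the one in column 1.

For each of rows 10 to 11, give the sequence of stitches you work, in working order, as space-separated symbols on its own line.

Result:
k o x k o x
p k k p k k

Derivation:
Row 10: chart row 5, WS - tiled (columns 1-6): x o p x o p; work from column 6 back to 1 with k<->p swapped.
Row 11: chart row 1, RS - tile across columns 1-6 and work as-is.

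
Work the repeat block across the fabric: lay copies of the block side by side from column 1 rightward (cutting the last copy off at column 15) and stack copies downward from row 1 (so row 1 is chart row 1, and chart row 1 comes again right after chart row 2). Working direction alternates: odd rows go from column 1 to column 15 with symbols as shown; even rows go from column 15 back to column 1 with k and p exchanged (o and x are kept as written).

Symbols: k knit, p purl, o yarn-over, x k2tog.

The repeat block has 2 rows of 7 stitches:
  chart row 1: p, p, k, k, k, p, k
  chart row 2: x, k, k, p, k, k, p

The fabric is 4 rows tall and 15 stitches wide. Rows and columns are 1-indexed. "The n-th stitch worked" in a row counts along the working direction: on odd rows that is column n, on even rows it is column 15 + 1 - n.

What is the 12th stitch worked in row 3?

Row 3: (3-1) mod 2 = 0, so use chart row 1. Odd row -> RS.
Chart row 1 tiled across columns 1-15: p p k k k p k p p k k k p k p
RS: work column 1 to column 15, symbols as charted — the tiled row is the row as worked.
The 12th stitch worked is k.

Stitch:
k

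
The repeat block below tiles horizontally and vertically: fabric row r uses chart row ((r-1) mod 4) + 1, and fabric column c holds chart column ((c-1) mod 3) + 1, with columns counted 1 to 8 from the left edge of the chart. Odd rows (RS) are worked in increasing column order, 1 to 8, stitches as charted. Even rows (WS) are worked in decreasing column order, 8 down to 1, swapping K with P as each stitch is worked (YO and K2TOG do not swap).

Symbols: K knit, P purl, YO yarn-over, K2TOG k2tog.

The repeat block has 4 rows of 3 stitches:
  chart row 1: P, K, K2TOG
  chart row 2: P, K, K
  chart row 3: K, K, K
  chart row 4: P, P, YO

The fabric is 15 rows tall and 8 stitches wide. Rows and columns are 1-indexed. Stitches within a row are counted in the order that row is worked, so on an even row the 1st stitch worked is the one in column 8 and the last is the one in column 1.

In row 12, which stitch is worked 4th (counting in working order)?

Row 12 uses chart row ((12-1) mod 4)+1 = 4. Row 12 is even, so WS.
Chart row 4 tiled across columns 1-8: P P YO P P YO P P
WS row: flip the tiled sequence (start at column 8) and apply K<->P; YO and K2TOG stay.
Row 12 as worked: K K YO K K YO K K
Stitch 4 in working order -> K

Result:
K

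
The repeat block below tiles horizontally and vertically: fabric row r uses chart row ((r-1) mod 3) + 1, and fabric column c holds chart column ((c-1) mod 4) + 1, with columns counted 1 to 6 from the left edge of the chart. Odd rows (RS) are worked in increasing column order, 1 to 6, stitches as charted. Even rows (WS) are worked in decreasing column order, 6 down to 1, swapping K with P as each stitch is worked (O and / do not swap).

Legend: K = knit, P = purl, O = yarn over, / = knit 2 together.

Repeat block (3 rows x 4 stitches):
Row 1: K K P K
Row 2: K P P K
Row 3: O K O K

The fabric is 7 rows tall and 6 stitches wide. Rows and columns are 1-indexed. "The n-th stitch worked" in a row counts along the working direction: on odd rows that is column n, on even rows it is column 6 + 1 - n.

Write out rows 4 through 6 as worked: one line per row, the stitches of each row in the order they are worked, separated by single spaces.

Result:
P P P K P P
K P P K K P
P O P O P O

Derivation:
Row 4: chart row 1, WS - tiled (columns 1-6): K K P K K K; work from column 6 back to 1 with K<->P swapped.
Row 5: chart row 2, RS - tile across columns 1-6 and work as-is.
Row 6: chart row 3, WS - tiled (columns 1-6): O K O K O K; work from column 6 back to 1 with K<->P swapped.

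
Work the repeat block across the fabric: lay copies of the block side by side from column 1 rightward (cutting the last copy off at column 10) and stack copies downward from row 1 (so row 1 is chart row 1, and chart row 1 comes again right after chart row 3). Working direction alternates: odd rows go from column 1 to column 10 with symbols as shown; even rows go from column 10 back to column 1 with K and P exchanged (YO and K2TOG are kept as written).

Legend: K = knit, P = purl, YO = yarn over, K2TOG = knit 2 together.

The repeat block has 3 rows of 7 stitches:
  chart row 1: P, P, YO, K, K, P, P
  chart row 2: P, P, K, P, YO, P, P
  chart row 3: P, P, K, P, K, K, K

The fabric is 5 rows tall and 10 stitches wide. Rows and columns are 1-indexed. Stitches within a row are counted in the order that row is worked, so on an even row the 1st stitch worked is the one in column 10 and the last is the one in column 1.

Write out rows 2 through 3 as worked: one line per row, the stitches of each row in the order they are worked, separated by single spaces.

Row 2: chart row 2, WS - tiled (columns 1-10): P P K P YO P P P P K; work from column 10 back to 1 with K<->P swapped.
Row 3: chart row 3, RS - tile across columns 1-10 and work as-is.

Rows as worked:
P K K K K YO K P K K
P P K P K K K P P K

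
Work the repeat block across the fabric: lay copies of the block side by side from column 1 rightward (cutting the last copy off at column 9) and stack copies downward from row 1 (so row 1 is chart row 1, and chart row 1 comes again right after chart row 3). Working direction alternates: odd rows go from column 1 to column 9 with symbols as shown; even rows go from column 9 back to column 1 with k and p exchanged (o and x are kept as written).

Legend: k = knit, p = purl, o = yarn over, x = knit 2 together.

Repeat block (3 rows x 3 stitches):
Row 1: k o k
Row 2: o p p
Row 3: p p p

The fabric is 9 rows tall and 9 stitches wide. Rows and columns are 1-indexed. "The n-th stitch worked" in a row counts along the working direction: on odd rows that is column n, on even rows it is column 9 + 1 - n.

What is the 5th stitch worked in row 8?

Row 8 uses chart row ((8-1) mod 3)+1 = 2. Row 8 is even, so WS.
Chart row 2 tiled across columns 1-9: o p p o p p o p p
WS: work from column 9 back to column 1 (reverse the tiled row), swapping k<->p (o and x unchanged).
Row 8 as worked: k k o k k o k k o
The 5th stitch worked is k.

== STITCH ==
k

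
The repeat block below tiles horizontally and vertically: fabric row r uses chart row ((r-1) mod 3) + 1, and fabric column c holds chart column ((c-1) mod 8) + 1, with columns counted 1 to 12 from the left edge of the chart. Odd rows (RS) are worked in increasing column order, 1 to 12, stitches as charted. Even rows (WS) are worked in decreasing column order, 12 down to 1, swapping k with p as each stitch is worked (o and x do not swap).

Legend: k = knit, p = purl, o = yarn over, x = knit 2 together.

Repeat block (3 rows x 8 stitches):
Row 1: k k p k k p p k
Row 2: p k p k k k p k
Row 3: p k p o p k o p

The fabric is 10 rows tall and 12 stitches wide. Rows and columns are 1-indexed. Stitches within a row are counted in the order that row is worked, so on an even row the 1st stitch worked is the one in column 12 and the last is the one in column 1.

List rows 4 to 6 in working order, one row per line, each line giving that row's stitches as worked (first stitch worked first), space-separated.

Row 4: chart row 1, WS - tiled (columns 1-12): k k p k k p p k k k p k; work from column 12 back to 1 with k<->p swapped.
Row 5: chart row 2, RS - tile across columns 1-12 and work as-is.
Row 6: chart row 3, WS - tiled (columns 1-12): p k p o p k o p p k p o; work from column 12 back to 1 with k<->p swapped.

Result:
p k p p p k k p p k p p
p k p k k k p k p k p k
o k p k k o p k o k p k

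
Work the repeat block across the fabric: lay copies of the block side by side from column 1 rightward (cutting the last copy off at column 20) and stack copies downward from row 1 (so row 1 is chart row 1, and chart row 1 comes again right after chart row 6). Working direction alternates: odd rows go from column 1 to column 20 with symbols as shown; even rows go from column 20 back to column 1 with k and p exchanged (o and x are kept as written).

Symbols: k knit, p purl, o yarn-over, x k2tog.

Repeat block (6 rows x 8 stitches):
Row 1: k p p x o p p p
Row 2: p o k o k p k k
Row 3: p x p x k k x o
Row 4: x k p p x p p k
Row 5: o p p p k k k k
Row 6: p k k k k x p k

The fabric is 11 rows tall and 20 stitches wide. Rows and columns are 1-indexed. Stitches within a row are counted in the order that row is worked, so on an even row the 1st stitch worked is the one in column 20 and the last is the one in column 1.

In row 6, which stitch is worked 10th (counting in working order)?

Result:
p

Derivation:
For row 6: chart row = ((6-1) mod 6) + 1 = 6; this is a WS (even) row.
Chart row 6 tiled across columns 1-20: p k k k k x p k p k k k k x p k p k k k
WS: work from column 20 back to column 1 (reverse the tiled row), swapping k<->p (o and x unchanged).
Row 6 as worked: p p p k p k x p p p p k p k x p p p p k
Stitch 10 in working order -> p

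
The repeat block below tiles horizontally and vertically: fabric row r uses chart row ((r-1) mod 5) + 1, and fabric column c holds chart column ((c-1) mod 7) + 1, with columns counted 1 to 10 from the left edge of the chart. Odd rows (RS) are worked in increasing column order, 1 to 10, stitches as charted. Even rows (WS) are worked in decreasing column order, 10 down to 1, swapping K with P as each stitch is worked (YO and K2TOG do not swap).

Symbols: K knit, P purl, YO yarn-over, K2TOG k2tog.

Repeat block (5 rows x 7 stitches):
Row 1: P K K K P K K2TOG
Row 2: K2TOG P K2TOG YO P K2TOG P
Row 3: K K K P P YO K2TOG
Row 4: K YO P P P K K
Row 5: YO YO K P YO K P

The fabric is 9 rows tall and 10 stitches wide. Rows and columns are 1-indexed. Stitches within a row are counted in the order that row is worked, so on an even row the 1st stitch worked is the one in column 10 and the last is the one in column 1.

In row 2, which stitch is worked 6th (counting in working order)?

For row 2: chart row = ((2-1) mod 5) + 1 = 2; this is a WS (even) row.
Chart row 2 tiled across columns 1-10: K2TOG P K2TOG YO P K2TOG P K2TOG P K2TOG
WS: work from column 10 back to column 1 (reverse the tiled row), swapping K<->P (YO and K2TOG unchanged).
Row 2 as worked: K2TOG K K2TOG K K2TOG K YO K2TOG K K2TOG
Counting 6 along the worked row gives K.

Result:
K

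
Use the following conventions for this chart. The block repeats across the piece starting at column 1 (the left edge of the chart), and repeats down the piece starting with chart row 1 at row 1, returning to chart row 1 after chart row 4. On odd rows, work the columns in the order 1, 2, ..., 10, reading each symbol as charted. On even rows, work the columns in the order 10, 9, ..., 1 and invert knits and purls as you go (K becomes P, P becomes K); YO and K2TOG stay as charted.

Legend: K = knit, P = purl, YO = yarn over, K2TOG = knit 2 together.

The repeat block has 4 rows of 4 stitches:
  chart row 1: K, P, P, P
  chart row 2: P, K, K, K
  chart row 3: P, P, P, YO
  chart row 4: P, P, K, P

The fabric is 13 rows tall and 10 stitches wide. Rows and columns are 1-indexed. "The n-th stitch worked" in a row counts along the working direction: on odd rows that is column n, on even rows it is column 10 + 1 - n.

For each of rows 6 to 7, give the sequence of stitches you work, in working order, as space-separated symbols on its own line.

Row 6: chart row 2, WS - tiled (columns 1-10): P K K K P K K K P K; work from column 10 back to 1 with K<->P swapped.
Row 7: chart row 3, RS - tile across columns 1-10 and work as-is.

Result:
P K P P P K P P P K
P P P YO P P P YO P P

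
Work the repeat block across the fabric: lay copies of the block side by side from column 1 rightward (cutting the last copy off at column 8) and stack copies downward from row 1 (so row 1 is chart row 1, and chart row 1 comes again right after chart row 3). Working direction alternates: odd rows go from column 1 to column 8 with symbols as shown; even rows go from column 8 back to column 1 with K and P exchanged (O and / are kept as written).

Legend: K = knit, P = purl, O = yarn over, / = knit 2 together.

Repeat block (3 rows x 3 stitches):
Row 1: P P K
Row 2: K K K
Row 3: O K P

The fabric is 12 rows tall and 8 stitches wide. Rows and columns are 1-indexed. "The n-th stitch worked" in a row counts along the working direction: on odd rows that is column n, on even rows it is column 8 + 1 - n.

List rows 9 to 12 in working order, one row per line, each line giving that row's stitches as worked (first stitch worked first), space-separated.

Row 9: chart row 3, RS - tile across columns 1-8 and work as-is.
Row 10: chart row 1, WS - tiled (columns 1-8): P P K P P K P P; work from column 8 back to 1 with K<->P swapped.
Row 11: chart row 2, RS - tile across columns 1-8 and work as-is.
Row 12: chart row 3, WS - tiled (columns 1-8): O K P O K P O K; work from column 8 back to 1 with K<->P swapped.

== ROWS AS WORKED ==
O K P O K P O K
K K P K K P K K
K K K K K K K K
P O K P O K P O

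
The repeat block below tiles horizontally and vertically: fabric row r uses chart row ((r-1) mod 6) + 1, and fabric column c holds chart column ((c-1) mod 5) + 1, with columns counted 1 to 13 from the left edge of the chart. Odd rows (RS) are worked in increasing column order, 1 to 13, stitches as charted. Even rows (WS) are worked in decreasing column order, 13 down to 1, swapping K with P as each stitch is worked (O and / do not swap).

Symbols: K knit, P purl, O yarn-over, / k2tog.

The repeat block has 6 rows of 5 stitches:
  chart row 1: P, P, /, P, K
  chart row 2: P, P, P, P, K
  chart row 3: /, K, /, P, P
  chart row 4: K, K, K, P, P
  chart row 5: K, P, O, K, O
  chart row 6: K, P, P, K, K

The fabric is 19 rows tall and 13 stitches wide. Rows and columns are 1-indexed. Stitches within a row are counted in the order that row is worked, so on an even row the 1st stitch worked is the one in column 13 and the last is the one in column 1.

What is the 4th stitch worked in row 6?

Row 6: (6-1) mod 6 = 5, so use chart row 6. Even row -> WS.
Chart row 6 tiled across columns 1-13: K P P K K K P P K K K P P
Wrong side: read the tiled row from column 13 down to 1 and exchange K with P (leave O, /).
Row 6 as worked: K K P P P K K P P P K K P
The 4th stitch worked is P.

== STITCH ==
P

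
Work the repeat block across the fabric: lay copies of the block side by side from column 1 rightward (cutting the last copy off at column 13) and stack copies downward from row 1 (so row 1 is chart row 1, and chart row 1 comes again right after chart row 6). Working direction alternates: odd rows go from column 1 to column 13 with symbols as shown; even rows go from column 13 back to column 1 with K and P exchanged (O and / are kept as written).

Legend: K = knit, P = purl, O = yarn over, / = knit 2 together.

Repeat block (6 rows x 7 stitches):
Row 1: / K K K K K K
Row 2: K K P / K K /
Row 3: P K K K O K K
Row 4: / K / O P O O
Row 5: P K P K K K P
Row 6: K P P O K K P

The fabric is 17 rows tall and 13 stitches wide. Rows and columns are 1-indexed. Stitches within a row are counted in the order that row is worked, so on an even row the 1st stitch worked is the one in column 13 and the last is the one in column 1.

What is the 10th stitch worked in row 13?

Stitch:
K

Derivation:
Row 13: (13-1) mod 6 = 0, so use chart row 1. Odd row -> RS.
Chart row 1 tiled across columns 1-13: / K K K K K K / K K K K K
RS row: no reversal, no swap; stitch n worked = column n.
The 10th stitch worked is K.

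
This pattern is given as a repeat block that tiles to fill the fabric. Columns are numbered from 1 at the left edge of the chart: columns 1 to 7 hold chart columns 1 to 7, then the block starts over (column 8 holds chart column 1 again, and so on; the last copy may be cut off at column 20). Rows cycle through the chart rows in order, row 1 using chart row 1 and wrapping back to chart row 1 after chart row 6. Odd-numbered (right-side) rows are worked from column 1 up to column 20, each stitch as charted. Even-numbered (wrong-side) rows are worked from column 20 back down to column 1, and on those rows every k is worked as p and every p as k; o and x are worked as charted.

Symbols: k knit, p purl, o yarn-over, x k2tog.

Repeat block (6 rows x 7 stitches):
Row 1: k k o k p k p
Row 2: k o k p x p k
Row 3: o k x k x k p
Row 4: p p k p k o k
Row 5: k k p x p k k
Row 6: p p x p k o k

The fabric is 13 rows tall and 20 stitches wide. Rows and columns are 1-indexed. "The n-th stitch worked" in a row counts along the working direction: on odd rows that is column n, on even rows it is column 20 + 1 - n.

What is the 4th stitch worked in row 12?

For row 12: chart row = ((12-1) mod 6) + 1 = 6; this is a WS (even) row.
Chart row 6 tiled across columns 1-20: p p x p k o k p p x p k o k p p x p k o
Wrong side: read the tiled row from column 20 down to 1 and exchange k with p (leave o, x).
Row 12 as worked: o p k x k k p o p k x k k p o p k x k k
Counting 4 along the worked row gives x.

== STITCH ==
x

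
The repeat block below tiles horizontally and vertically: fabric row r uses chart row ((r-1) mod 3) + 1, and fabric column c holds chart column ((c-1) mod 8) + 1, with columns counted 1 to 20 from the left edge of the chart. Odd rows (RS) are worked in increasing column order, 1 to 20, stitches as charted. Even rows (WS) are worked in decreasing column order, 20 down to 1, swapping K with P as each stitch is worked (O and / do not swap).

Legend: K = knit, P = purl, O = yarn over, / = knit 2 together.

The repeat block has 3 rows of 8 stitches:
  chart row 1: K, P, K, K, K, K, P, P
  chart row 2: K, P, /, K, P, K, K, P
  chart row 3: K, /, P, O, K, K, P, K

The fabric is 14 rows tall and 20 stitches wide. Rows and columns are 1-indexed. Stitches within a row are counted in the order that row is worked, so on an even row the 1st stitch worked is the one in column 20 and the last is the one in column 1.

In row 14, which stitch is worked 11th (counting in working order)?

Result:
K

Derivation:
Row 14: (14-1) mod 3 = 1, so use chart row 2. Even row -> WS.
Chart row 2 tiled across columns 1-20: K P / K P K K P K P / K P K K P K P / K
WS: work from column 20 back to column 1 (reverse the tiled row), swapping K<->P (O and / unchanged).
Row 14 as worked: P / K P K P P K P / K P K P P K P / K P
Counting 11 along the worked row gives K.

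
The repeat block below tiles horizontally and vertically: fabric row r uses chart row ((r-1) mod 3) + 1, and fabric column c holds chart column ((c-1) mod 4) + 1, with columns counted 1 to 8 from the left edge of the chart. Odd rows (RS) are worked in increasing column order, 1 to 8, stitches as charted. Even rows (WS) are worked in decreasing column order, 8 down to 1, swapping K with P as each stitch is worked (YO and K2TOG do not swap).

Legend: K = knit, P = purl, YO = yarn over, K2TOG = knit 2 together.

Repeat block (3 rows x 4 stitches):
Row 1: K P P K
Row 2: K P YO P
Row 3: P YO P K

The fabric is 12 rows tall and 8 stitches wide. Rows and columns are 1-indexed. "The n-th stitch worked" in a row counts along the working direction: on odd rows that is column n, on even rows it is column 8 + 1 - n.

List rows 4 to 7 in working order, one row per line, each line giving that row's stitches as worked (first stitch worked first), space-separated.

Row 4: chart row 1, WS - tiled (columns 1-8): K P P K K P P K; work from column 8 back to 1 with K<->P swapped.
Row 5: chart row 2, RS - tile across columns 1-8 and work as-is.
Row 6: chart row 3, WS - tiled (columns 1-8): P YO P K P YO P K; work from column 8 back to 1 with K<->P swapped.
Row 7: chart row 1, RS - tile across columns 1-8 and work as-is.

Result:
P K K P P K K P
K P YO P K P YO P
P K YO K P K YO K
K P P K K P P K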